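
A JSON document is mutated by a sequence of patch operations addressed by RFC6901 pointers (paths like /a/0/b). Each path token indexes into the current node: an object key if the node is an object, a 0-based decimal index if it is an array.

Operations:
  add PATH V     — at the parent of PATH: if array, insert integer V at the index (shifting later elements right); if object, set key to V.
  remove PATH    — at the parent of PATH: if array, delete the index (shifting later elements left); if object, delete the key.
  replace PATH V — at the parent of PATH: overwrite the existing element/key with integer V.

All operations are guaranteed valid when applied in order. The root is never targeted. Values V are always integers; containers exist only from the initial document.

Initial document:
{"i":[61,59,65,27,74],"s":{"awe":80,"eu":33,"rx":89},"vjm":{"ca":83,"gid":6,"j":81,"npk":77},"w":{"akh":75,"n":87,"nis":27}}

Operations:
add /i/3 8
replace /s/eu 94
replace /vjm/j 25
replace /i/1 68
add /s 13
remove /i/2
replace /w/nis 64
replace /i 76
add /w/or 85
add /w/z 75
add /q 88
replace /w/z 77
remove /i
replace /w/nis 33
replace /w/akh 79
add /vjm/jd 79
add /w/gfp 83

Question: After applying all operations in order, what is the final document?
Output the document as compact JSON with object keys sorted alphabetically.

After op 1 (add /i/3 8): {"i":[61,59,65,8,27,74],"s":{"awe":80,"eu":33,"rx":89},"vjm":{"ca":83,"gid":6,"j":81,"npk":77},"w":{"akh":75,"n":87,"nis":27}}
After op 2 (replace /s/eu 94): {"i":[61,59,65,8,27,74],"s":{"awe":80,"eu":94,"rx":89},"vjm":{"ca":83,"gid":6,"j":81,"npk":77},"w":{"akh":75,"n":87,"nis":27}}
After op 3 (replace /vjm/j 25): {"i":[61,59,65,8,27,74],"s":{"awe":80,"eu":94,"rx":89},"vjm":{"ca":83,"gid":6,"j":25,"npk":77},"w":{"akh":75,"n":87,"nis":27}}
After op 4 (replace /i/1 68): {"i":[61,68,65,8,27,74],"s":{"awe":80,"eu":94,"rx":89},"vjm":{"ca":83,"gid":6,"j":25,"npk":77},"w":{"akh":75,"n":87,"nis":27}}
After op 5 (add /s 13): {"i":[61,68,65,8,27,74],"s":13,"vjm":{"ca":83,"gid":6,"j":25,"npk":77},"w":{"akh":75,"n":87,"nis":27}}
After op 6 (remove /i/2): {"i":[61,68,8,27,74],"s":13,"vjm":{"ca":83,"gid":6,"j":25,"npk":77},"w":{"akh":75,"n":87,"nis":27}}
After op 7 (replace /w/nis 64): {"i":[61,68,8,27,74],"s":13,"vjm":{"ca":83,"gid":6,"j":25,"npk":77},"w":{"akh":75,"n":87,"nis":64}}
After op 8 (replace /i 76): {"i":76,"s":13,"vjm":{"ca":83,"gid":6,"j":25,"npk":77},"w":{"akh":75,"n":87,"nis":64}}
After op 9 (add /w/or 85): {"i":76,"s":13,"vjm":{"ca":83,"gid":6,"j":25,"npk":77},"w":{"akh":75,"n":87,"nis":64,"or":85}}
After op 10 (add /w/z 75): {"i":76,"s":13,"vjm":{"ca":83,"gid":6,"j":25,"npk":77},"w":{"akh":75,"n":87,"nis":64,"or":85,"z":75}}
After op 11 (add /q 88): {"i":76,"q":88,"s":13,"vjm":{"ca":83,"gid":6,"j":25,"npk":77},"w":{"akh":75,"n":87,"nis":64,"or":85,"z":75}}
After op 12 (replace /w/z 77): {"i":76,"q":88,"s":13,"vjm":{"ca":83,"gid":6,"j":25,"npk":77},"w":{"akh":75,"n":87,"nis":64,"or":85,"z":77}}
After op 13 (remove /i): {"q":88,"s":13,"vjm":{"ca":83,"gid":6,"j":25,"npk":77},"w":{"akh":75,"n":87,"nis":64,"or":85,"z":77}}
After op 14 (replace /w/nis 33): {"q":88,"s":13,"vjm":{"ca":83,"gid":6,"j":25,"npk":77},"w":{"akh":75,"n":87,"nis":33,"or":85,"z":77}}
After op 15 (replace /w/akh 79): {"q":88,"s":13,"vjm":{"ca":83,"gid":6,"j":25,"npk":77},"w":{"akh":79,"n":87,"nis":33,"or":85,"z":77}}
After op 16 (add /vjm/jd 79): {"q":88,"s":13,"vjm":{"ca":83,"gid":6,"j":25,"jd":79,"npk":77},"w":{"akh":79,"n":87,"nis":33,"or":85,"z":77}}
After op 17 (add /w/gfp 83): {"q":88,"s":13,"vjm":{"ca":83,"gid":6,"j":25,"jd":79,"npk":77},"w":{"akh":79,"gfp":83,"n":87,"nis":33,"or":85,"z":77}}

Answer: {"q":88,"s":13,"vjm":{"ca":83,"gid":6,"j":25,"jd":79,"npk":77},"w":{"akh":79,"gfp":83,"n":87,"nis":33,"or":85,"z":77}}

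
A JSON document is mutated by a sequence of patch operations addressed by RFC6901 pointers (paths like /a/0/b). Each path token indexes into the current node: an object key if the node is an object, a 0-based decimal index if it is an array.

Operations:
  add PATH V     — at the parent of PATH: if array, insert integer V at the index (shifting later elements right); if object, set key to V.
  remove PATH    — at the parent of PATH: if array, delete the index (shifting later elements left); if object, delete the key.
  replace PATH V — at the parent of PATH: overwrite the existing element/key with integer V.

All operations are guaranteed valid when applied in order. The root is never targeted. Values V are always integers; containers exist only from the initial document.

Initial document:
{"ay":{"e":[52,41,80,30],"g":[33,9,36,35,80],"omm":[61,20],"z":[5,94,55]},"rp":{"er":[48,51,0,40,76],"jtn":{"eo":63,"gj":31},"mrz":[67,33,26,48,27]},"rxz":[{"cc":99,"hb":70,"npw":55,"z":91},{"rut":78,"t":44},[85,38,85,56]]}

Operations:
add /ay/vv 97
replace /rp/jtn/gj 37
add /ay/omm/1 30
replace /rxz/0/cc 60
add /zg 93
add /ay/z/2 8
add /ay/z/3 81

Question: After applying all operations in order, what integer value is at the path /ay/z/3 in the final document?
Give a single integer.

Answer: 81

Derivation:
After op 1 (add /ay/vv 97): {"ay":{"e":[52,41,80,30],"g":[33,9,36,35,80],"omm":[61,20],"vv":97,"z":[5,94,55]},"rp":{"er":[48,51,0,40,76],"jtn":{"eo":63,"gj":31},"mrz":[67,33,26,48,27]},"rxz":[{"cc":99,"hb":70,"npw":55,"z":91},{"rut":78,"t":44},[85,38,85,56]]}
After op 2 (replace /rp/jtn/gj 37): {"ay":{"e":[52,41,80,30],"g":[33,9,36,35,80],"omm":[61,20],"vv":97,"z":[5,94,55]},"rp":{"er":[48,51,0,40,76],"jtn":{"eo":63,"gj":37},"mrz":[67,33,26,48,27]},"rxz":[{"cc":99,"hb":70,"npw":55,"z":91},{"rut":78,"t":44},[85,38,85,56]]}
After op 3 (add /ay/omm/1 30): {"ay":{"e":[52,41,80,30],"g":[33,9,36,35,80],"omm":[61,30,20],"vv":97,"z":[5,94,55]},"rp":{"er":[48,51,0,40,76],"jtn":{"eo":63,"gj":37},"mrz":[67,33,26,48,27]},"rxz":[{"cc":99,"hb":70,"npw":55,"z":91},{"rut":78,"t":44},[85,38,85,56]]}
After op 4 (replace /rxz/0/cc 60): {"ay":{"e":[52,41,80,30],"g":[33,9,36,35,80],"omm":[61,30,20],"vv":97,"z":[5,94,55]},"rp":{"er":[48,51,0,40,76],"jtn":{"eo":63,"gj":37},"mrz":[67,33,26,48,27]},"rxz":[{"cc":60,"hb":70,"npw":55,"z":91},{"rut":78,"t":44},[85,38,85,56]]}
After op 5 (add /zg 93): {"ay":{"e":[52,41,80,30],"g":[33,9,36,35,80],"omm":[61,30,20],"vv":97,"z":[5,94,55]},"rp":{"er":[48,51,0,40,76],"jtn":{"eo":63,"gj":37},"mrz":[67,33,26,48,27]},"rxz":[{"cc":60,"hb":70,"npw":55,"z":91},{"rut":78,"t":44},[85,38,85,56]],"zg":93}
After op 6 (add /ay/z/2 8): {"ay":{"e":[52,41,80,30],"g":[33,9,36,35,80],"omm":[61,30,20],"vv":97,"z":[5,94,8,55]},"rp":{"er":[48,51,0,40,76],"jtn":{"eo":63,"gj":37},"mrz":[67,33,26,48,27]},"rxz":[{"cc":60,"hb":70,"npw":55,"z":91},{"rut":78,"t":44},[85,38,85,56]],"zg":93}
After op 7 (add /ay/z/3 81): {"ay":{"e":[52,41,80,30],"g":[33,9,36,35,80],"omm":[61,30,20],"vv":97,"z":[5,94,8,81,55]},"rp":{"er":[48,51,0,40,76],"jtn":{"eo":63,"gj":37},"mrz":[67,33,26,48,27]},"rxz":[{"cc":60,"hb":70,"npw":55,"z":91},{"rut":78,"t":44},[85,38,85,56]],"zg":93}
Value at /ay/z/3: 81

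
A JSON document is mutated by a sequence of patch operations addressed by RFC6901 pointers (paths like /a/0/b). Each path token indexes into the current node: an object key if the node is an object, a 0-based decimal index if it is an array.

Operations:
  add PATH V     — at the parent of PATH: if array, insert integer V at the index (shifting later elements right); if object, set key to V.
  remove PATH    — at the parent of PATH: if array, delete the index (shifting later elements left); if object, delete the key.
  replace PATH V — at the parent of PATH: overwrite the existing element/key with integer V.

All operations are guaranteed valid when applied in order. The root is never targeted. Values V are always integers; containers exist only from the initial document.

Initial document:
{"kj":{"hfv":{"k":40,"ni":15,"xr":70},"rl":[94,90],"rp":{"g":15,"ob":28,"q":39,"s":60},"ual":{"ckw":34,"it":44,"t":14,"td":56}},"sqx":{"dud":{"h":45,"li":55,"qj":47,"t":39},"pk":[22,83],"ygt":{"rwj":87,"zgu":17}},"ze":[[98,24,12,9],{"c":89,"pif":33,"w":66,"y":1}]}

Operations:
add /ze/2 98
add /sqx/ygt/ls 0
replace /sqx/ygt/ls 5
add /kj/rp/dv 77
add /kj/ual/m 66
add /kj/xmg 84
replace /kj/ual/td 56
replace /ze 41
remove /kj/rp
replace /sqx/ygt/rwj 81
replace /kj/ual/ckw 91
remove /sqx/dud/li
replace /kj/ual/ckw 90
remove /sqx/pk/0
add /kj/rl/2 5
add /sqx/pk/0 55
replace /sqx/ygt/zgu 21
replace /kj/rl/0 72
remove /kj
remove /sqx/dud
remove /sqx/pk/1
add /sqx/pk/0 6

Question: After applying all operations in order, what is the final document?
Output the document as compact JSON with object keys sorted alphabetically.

After op 1 (add /ze/2 98): {"kj":{"hfv":{"k":40,"ni":15,"xr":70},"rl":[94,90],"rp":{"g":15,"ob":28,"q":39,"s":60},"ual":{"ckw":34,"it":44,"t":14,"td":56}},"sqx":{"dud":{"h":45,"li":55,"qj":47,"t":39},"pk":[22,83],"ygt":{"rwj":87,"zgu":17}},"ze":[[98,24,12,9],{"c":89,"pif":33,"w":66,"y":1},98]}
After op 2 (add /sqx/ygt/ls 0): {"kj":{"hfv":{"k":40,"ni":15,"xr":70},"rl":[94,90],"rp":{"g":15,"ob":28,"q":39,"s":60},"ual":{"ckw":34,"it":44,"t":14,"td":56}},"sqx":{"dud":{"h":45,"li":55,"qj":47,"t":39},"pk":[22,83],"ygt":{"ls":0,"rwj":87,"zgu":17}},"ze":[[98,24,12,9],{"c":89,"pif":33,"w":66,"y":1},98]}
After op 3 (replace /sqx/ygt/ls 5): {"kj":{"hfv":{"k":40,"ni":15,"xr":70},"rl":[94,90],"rp":{"g":15,"ob":28,"q":39,"s":60},"ual":{"ckw":34,"it":44,"t":14,"td":56}},"sqx":{"dud":{"h":45,"li":55,"qj":47,"t":39},"pk":[22,83],"ygt":{"ls":5,"rwj":87,"zgu":17}},"ze":[[98,24,12,9],{"c":89,"pif":33,"w":66,"y":1},98]}
After op 4 (add /kj/rp/dv 77): {"kj":{"hfv":{"k":40,"ni":15,"xr":70},"rl":[94,90],"rp":{"dv":77,"g":15,"ob":28,"q":39,"s":60},"ual":{"ckw":34,"it":44,"t":14,"td":56}},"sqx":{"dud":{"h":45,"li":55,"qj":47,"t":39},"pk":[22,83],"ygt":{"ls":5,"rwj":87,"zgu":17}},"ze":[[98,24,12,9],{"c":89,"pif":33,"w":66,"y":1},98]}
After op 5 (add /kj/ual/m 66): {"kj":{"hfv":{"k":40,"ni":15,"xr":70},"rl":[94,90],"rp":{"dv":77,"g":15,"ob":28,"q":39,"s":60},"ual":{"ckw":34,"it":44,"m":66,"t":14,"td":56}},"sqx":{"dud":{"h":45,"li":55,"qj":47,"t":39},"pk":[22,83],"ygt":{"ls":5,"rwj":87,"zgu":17}},"ze":[[98,24,12,9],{"c":89,"pif":33,"w":66,"y":1},98]}
After op 6 (add /kj/xmg 84): {"kj":{"hfv":{"k":40,"ni":15,"xr":70},"rl":[94,90],"rp":{"dv":77,"g":15,"ob":28,"q":39,"s":60},"ual":{"ckw":34,"it":44,"m":66,"t":14,"td":56},"xmg":84},"sqx":{"dud":{"h":45,"li":55,"qj":47,"t":39},"pk":[22,83],"ygt":{"ls":5,"rwj":87,"zgu":17}},"ze":[[98,24,12,9],{"c":89,"pif":33,"w":66,"y":1},98]}
After op 7 (replace /kj/ual/td 56): {"kj":{"hfv":{"k":40,"ni":15,"xr":70},"rl":[94,90],"rp":{"dv":77,"g":15,"ob":28,"q":39,"s":60},"ual":{"ckw":34,"it":44,"m":66,"t":14,"td":56},"xmg":84},"sqx":{"dud":{"h":45,"li":55,"qj":47,"t":39},"pk":[22,83],"ygt":{"ls":5,"rwj":87,"zgu":17}},"ze":[[98,24,12,9],{"c":89,"pif":33,"w":66,"y":1},98]}
After op 8 (replace /ze 41): {"kj":{"hfv":{"k":40,"ni":15,"xr":70},"rl":[94,90],"rp":{"dv":77,"g":15,"ob":28,"q":39,"s":60},"ual":{"ckw":34,"it":44,"m":66,"t":14,"td":56},"xmg":84},"sqx":{"dud":{"h":45,"li":55,"qj":47,"t":39},"pk":[22,83],"ygt":{"ls":5,"rwj":87,"zgu":17}},"ze":41}
After op 9 (remove /kj/rp): {"kj":{"hfv":{"k":40,"ni":15,"xr":70},"rl":[94,90],"ual":{"ckw":34,"it":44,"m":66,"t":14,"td":56},"xmg":84},"sqx":{"dud":{"h":45,"li":55,"qj":47,"t":39},"pk":[22,83],"ygt":{"ls":5,"rwj":87,"zgu":17}},"ze":41}
After op 10 (replace /sqx/ygt/rwj 81): {"kj":{"hfv":{"k":40,"ni":15,"xr":70},"rl":[94,90],"ual":{"ckw":34,"it":44,"m":66,"t":14,"td":56},"xmg":84},"sqx":{"dud":{"h":45,"li":55,"qj":47,"t":39},"pk":[22,83],"ygt":{"ls":5,"rwj":81,"zgu":17}},"ze":41}
After op 11 (replace /kj/ual/ckw 91): {"kj":{"hfv":{"k":40,"ni":15,"xr":70},"rl":[94,90],"ual":{"ckw":91,"it":44,"m":66,"t":14,"td":56},"xmg":84},"sqx":{"dud":{"h":45,"li":55,"qj":47,"t":39},"pk":[22,83],"ygt":{"ls":5,"rwj":81,"zgu":17}},"ze":41}
After op 12 (remove /sqx/dud/li): {"kj":{"hfv":{"k":40,"ni":15,"xr":70},"rl":[94,90],"ual":{"ckw":91,"it":44,"m":66,"t":14,"td":56},"xmg":84},"sqx":{"dud":{"h":45,"qj":47,"t":39},"pk":[22,83],"ygt":{"ls":5,"rwj":81,"zgu":17}},"ze":41}
After op 13 (replace /kj/ual/ckw 90): {"kj":{"hfv":{"k":40,"ni":15,"xr":70},"rl":[94,90],"ual":{"ckw":90,"it":44,"m":66,"t":14,"td":56},"xmg":84},"sqx":{"dud":{"h":45,"qj":47,"t":39},"pk":[22,83],"ygt":{"ls":5,"rwj":81,"zgu":17}},"ze":41}
After op 14 (remove /sqx/pk/0): {"kj":{"hfv":{"k":40,"ni":15,"xr":70},"rl":[94,90],"ual":{"ckw":90,"it":44,"m":66,"t":14,"td":56},"xmg":84},"sqx":{"dud":{"h":45,"qj":47,"t":39},"pk":[83],"ygt":{"ls":5,"rwj":81,"zgu":17}},"ze":41}
After op 15 (add /kj/rl/2 5): {"kj":{"hfv":{"k":40,"ni":15,"xr":70},"rl":[94,90,5],"ual":{"ckw":90,"it":44,"m":66,"t":14,"td":56},"xmg":84},"sqx":{"dud":{"h":45,"qj":47,"t":39},"pk":[83],"ygt":{"ls":5,"rwj":81,"zgu":17}},"ze":41}
After op 16 (add /sqx/pk/0 55): {"kj":{"hfv":{"k":40,"ni":15,"xr":70},"rl":[94,90,5],"ual":{"ckw":90,"it":44,"m":66,"t":14,"td":56},"xmg":84},"sqx":{"dud":{"h":45,"qj":47,"t":39},"pk":[55,83],"ygt":{"ls":5,"rwj":81,"zgu":17}},"ze":41}
After op 17 (replace /sqx/ygt/zgu 21): {"kj":{"hfv":{"k":40,"ni":15,"xr":70},"rl":[94,90,5],"ual":{"ckw":90,"it":44,"m":66,"t":14,"td":56},"xmg":84},"sqx":{"dud":{"h":45,"qj":47,"t":39},"pk":[55,83],"ygt":{"ls":5,"rwj":81,"zgu":21}},"ze":41}
After op 18 (replace /kj/rl/0 72): {"kj":{"hfv":{"k":40,"ni":15,"xr":70},"rl":[72,90,5],"ual":{"ckw":90,"it":44,"m":66,"t":14,"td":56},"xmg":84},"sqx":{"dud":{"h":45,"qj":47,"t":39},"pk":[55,83],"ygt":{"ls":5,"rwj":81,"zgu":21}},"ze":41}
After op 19 (remove /kj): {"sqx":{"dud":{"h":45,"qj":47,"t":39},"pk":[55,83],"ygt":{"ls":5,"rwj":81,"zgu":21}},"ze":41}
After op 20 (remove /sqx/dud): {"sqx":{"pk":[55,83],"ygt":{"ls":5,"rwj":81,"zgu":21}},"ze":41}
After op 21 (remove /sqx/pk/1): {"sqx":{"pk":[55],"ygt":{"ls":5,"rwj":81,"zgu":21}},"ze":41}
After op 22 (add /sqx/pk/0 6): {"sqx":{"pk":[6,55],"ygt":{"ls":5,"rwj":81,"zgu":21}},"ze":41}

Answer: {"sqx":{"pk":[6,55],"ygt":{"ls":5,"rwj":81,"zgu":21}},"ze":41}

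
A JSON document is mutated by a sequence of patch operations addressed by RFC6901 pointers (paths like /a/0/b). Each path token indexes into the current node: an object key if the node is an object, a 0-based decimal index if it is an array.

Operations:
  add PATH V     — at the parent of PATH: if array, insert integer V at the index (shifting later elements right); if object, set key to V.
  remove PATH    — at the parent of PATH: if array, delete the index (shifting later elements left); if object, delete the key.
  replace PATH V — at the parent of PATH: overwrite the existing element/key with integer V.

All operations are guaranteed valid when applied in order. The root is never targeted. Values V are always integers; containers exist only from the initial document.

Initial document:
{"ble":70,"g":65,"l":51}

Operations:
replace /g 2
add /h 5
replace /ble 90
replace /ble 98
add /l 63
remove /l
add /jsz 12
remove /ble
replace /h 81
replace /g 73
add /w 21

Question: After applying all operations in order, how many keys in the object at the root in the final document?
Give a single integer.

Answer: 4

Derivation:
After op 1 (replace /g 2): {"ble":70,"g":2,"l":51}
After op 2 (add /h 5): {"ble":70,"g":2,"h":5,"l":51}
After op 3 (replace /ble 90): {"ble":90,"g":2,"h":5,"l":51}
After op 4 (replace /ble 98): {"ble":98,"g":2,"h":5,"l":51}
After op 5 (add /l 63): {"ble":98,"g":2,"h":5,"l":63}
After op 6 (remove /l): {"ble":98,"g":2,"h":5}
After op 7 (add /jsz 12): {"ble":98,"g":2,"h":5,"jsz":12}
After op 8 (remove /ble): {"g":2,"h":5,"jsz":12}
After op 9 (replace /h 81): {"g":2,"h":81,"jsz":12}
After op 10 (replace /g 73): {"g":73,"h":81,"jsz":12}
After op 11 (add /w 21): {"g":73,"h":81,"jsz":12,"w":21}
Size at the root: 4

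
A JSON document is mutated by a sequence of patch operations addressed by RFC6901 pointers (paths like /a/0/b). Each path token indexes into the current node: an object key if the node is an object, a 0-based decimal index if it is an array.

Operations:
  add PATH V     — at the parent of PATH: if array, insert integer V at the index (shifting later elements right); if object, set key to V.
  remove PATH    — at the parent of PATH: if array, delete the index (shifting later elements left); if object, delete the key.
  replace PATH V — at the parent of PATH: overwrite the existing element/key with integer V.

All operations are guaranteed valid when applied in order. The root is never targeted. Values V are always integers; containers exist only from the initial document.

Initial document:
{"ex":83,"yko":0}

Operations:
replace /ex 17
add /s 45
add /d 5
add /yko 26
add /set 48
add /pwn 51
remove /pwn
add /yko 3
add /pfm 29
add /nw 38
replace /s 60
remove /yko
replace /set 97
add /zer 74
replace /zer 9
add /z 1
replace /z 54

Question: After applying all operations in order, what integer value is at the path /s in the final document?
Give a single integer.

After op 1 (replace /ex 17): {"ex":17,"yko":0}
After op 2 (add /s 45): {"ex":17,"s":45,"yko":0}
After op 3 (add /d 5): {"d":5,"ex":17,"s":45,"yko":0}
After op 4 (add /yko 26): {"d":5,"ex":17,"s":45,"yko":26}
After op 5 (add /set 48): {"d":5,"ex":17,"s":45,"set":48,"yko":26}
After op 6 (add /pwn 51): {"d":5,"ex":17,"pwn":51,"s":45,"set":48,"yko":26}
After op 7 (remove /pwn): {"d":5,"ex":17,"s":45,"set":48,"yko":26}
After op 8 (add /yko 3): {"d":5,"ex":17,"s":45,"set":48,"yko":3}
After op 9 (add /pfm 29): {"d":5,"ex":17,"pfm":29,"s":45,"set":48,"yko":3}
After op 10 (add /nw 38): {"d":5,"ex":17,"nw":38,"pfm":29,"s":45,"set":48,"yko":3}
After op 11 (replace /s 60): {"d":5,"ex":17,"nw":38,"pfm":29,"s":60,"set":48,"yko":3}
After op 12 (remove /yko): {"d":5,"ex":17,"nw":38,"pfm":29,"s":60,"set":48}
After op 13 (replace /set 97): {"d":5,"ex":17,"nw":38,"pfm":29,"s":60,"set":97}
After op 14 (add /zer 74): {"d":5,"ex":17,"nw":38,"pfm":29,"s":60,"set":97,"zer":74}
After op 15 (replace /zer 9): {"d":5,"ex":17,"nw":38,"pfm":29,"s":60,"set":97,"zer":9}
After op 16 (add /z 1): {"d":5,"ex":17,"nw":38,"pfm":29,"s":60,"set":97,"z":1,"zer":9}
After op 17 (replace /z 54): {"d":5,"ex":17,"nw":38,"pfm":29,"s":60,"set":97,"z":54,"zer":9}
Value at /s: 60

Answer: 60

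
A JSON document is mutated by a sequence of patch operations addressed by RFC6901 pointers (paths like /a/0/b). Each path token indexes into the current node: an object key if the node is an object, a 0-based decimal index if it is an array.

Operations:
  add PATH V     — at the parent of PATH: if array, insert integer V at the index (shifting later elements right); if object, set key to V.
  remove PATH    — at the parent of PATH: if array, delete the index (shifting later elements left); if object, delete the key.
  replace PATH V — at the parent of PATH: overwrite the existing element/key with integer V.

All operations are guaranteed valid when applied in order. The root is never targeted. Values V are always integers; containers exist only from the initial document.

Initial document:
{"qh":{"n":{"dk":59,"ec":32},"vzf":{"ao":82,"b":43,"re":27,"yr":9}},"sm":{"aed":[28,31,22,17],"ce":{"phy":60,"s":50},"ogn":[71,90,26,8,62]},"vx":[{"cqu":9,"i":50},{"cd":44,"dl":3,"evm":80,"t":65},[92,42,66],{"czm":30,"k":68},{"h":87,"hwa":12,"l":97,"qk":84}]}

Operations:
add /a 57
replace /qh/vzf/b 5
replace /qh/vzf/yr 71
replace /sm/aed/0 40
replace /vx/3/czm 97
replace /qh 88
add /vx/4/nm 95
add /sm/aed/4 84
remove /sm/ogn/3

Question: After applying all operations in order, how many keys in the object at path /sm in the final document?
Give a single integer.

After op 1 (add /a 57): {"a":57,"qh":{"n":{"dk":59,"ec":32},"vzf":{"ao":82,"b":43,"re":27,"yr":9}},"sm":{"aed":[28,31,22,17],"ce":{"phy":60,"s":50},"ogn":[71,90,26,8,62]},"vx":[{"cqu":9,"i":50},{"cd":44,"dl":3,"evm":80,"t":65},[92,42,66],{"czm":30,"k":68},{"h":87,"hwa":12,"l":97,"qk":84}]}
After op 2 (replace /qh/vzf/b 5): {"a":57,"qh":{"n":{"dk":59,"ec":32},"vzf":{"ao":82,"b":5,"re":27,"yr":9}},"sm":{"aed":[28,31,22,17],"ce":{"phy":60,"s":50},"ogn":[71,90,26,8,62]},"vx":[{"cqu":9,"i":50},{"cd":44,"dl":3,"evm":80,"t":65},[92,42,66],{"czm":30,"k":68},{"h":87,"hwa":12,"l":97,"qk":84}]}
After op 3 (replace /qh/vzf/yr 71): {"a":57,"qh":{"n":{"dk":59,"ec":32},"vzf":{"ao":82,"b":5,"re":27,"yr":71}},"sm":{"aed":[28,31,22,17],"ce":{"phy":60,"s":50},"ogn":[71,90,26,8,62]},"vx":[{"cqu":9,"i":50},{"cd":44,"dl":3,"evm":80,"t":65},[92,42,66],{"czm":30,"k":68},{"h":87,"hwa":12,"l":97,"qk":84}]}
After op 4 (replace /sm/aed/0 40): {"a":57,"qh":{"n":{"dk":59,"ec":32},"vzf":{"ao":82,"b":5,"re":27,"yr":71}},"sm":{"aed":[40,31,22,17],"ce":{"phy":60,"s":50},"ogn":[71,90,26,8,62]},"vx":[{"cqu":9,"i":50},{"cd":44,"dl":3,"evm":80,"t":65},[92,42,66],{"czm":30,"k":68},{"h":87,"hwa":12,"l":97,"qk":84}]}
After op 5 (replace /vx/3/czm 97): {"a":57,"qh":{"n":{"dk":59,"ec":32},"vzf":{"ao":82,"b":5,"re":27,"yr":71}},"sm":{"aed":[40,31,22,17],"ce":{"phy":60,"s":50},"ogn":[71,90,26,8,62]},"vx":[{"cqu":9,"i":50},{"cd":44,"dl":3,"evm":80,"t":65},[92,42,66],{"czm":97,"k":68},{"h":87,"hwa":12,"l":97,"qk":84}]}
After op 6 (replace /qh 88): {"a":57,"qh":88,"sm":{"aed":[40,31,22,17],"ce":{"phy":60,"s":50},"ogn":[71,90,26,8,62]},"vx":[{"cqu":9,"i":50},{"cd":44,"dl":3,"evm":80,"t":65},[92,42,66],{"czm":97,"k":68},{"h":87,"hwa":12,"l":97,"qk":84}]}
After op 7 (add /vx/4/nm 95): {"a":57,"qh":88,"sm":{"aed":[40,31,22,17],"ce":{"phy":60,"s":50},"ogn":[71,90,26,8,62]},"vx":[{"cqu":9,"i":50},{"cd":44,"dl":3,"evm":80,"t":65},[92,42,66],{"czm":97,"k":68},{"h":87,"hwa":12,"l":97,"nm":95,"qk":84}]}
After op 8 (add /sm/aed/4 84): {"a":57,"qh":88,"sm":{"aed":[40,31,22,17,84],"ce":{"phy":60,"s":50},"ogn":[71,90,26,8,62]},"vx":[{"cqu":9,"i":50},{"cd":44,"dl":3,"evm":80,"t":65},[92,42,66],{"czm":97,"k":68},{"h":87,"hwa":12,"l":97,"nm":95,"qk":84}]}
After op 9 (remove /sm/ogn/3): {"a":57,"qh":88,"sm":{"aed":[40,31,22,17,84],"ce":{"phy":60,"s":50},"ogn":[71,90,26,62]},"vx":[{"cqu":9,"i":50},{"cd":44,"dl":3,"evm":80,"t":65},[92,42,66],{"czm":97,"k":68},{"h":87,"hwa":12,"l":97,"nm":95,"qk":84}]}
Size at path /sm: 3

Answer: 3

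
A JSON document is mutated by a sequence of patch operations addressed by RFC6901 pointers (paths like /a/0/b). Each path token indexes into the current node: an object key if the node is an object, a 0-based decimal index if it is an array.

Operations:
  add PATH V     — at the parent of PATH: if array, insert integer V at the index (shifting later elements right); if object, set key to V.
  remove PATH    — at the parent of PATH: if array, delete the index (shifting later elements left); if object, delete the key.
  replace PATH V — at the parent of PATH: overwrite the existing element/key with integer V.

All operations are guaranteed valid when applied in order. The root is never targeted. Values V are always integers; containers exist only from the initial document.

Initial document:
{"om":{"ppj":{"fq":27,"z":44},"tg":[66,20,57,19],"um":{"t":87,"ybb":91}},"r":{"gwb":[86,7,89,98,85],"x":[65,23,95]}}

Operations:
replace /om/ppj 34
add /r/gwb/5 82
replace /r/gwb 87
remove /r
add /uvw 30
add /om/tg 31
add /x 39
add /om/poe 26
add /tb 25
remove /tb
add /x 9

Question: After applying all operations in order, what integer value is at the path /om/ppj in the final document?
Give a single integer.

After op 1 (replace /om/ppj 34): {"om":{"ppj":34,"tg":[66,20,57,19],"um":{"t":87,"ybb":91}},"r":{"gwb":[86,7,89,98,85],"x":[65,23,95]}}
After op 2 (add /r/gwb/5 82): {"om":{"ppj":34,"tg":[66,20,57,19],"um":{"t":87,"ybb":91}},"r":{"gwb":[86,7,89,98,85,82],"x":[65,23,95]}}
After op 3 (replace /r/gwb 87): {"om":{"ppj":34,"tg":[66,20,57,19],"um":{"t":87,"ybb":91}},"r":{"gwb":87,"x":[65,23,95]}}
After op 4 (remove /r): {"om":{"ppj":34,"tg":[66,20,57,19],"um":{"t":87,"ybb":91}}}
After op 5 (add /uvw 30): {"om":{"ppj":34,"tg":[66,20,57,19],"um":{"t":87,"ybb":91}},"uvw":30}
After op 6 (add /om/tg 31): {"om":{"ppj":34,"tg":31,"um":{"t":87,"ybb":91}},"uvw":30}
After op 7 (add /x 39): {"om":{"ppj":34,"tg":31,"um":{"t":87,"ybb":91}},"uvw":30,"x":39}
After op 8 (add /om/poe 26): {"om":{"poe":26,"ppj":34,"tg":31,"um":{"t":87,"ybb":91}},"uvw":30,"x":39}
After op 9 (add /tb 25): {"om":{"poe":26,"ppj":34,"tg":31,"um":{"t":87,"ybb":91}},"tb":25,"uvw":30,"x":39}
After op 10 (remove /tb): {"om":{"poe":26,"ppj":34,"tg":31,"um":{"t":87,"ybb":91}},"uvw":30,"x":39}
After op 11 (add /x 9): {"om":{"poe":26,"ppj":34,"tg":31,"um":{"t":87,"ybb":91}},"uvw":30,"x":9}
Value at /om/ppj: 34

Answer: 34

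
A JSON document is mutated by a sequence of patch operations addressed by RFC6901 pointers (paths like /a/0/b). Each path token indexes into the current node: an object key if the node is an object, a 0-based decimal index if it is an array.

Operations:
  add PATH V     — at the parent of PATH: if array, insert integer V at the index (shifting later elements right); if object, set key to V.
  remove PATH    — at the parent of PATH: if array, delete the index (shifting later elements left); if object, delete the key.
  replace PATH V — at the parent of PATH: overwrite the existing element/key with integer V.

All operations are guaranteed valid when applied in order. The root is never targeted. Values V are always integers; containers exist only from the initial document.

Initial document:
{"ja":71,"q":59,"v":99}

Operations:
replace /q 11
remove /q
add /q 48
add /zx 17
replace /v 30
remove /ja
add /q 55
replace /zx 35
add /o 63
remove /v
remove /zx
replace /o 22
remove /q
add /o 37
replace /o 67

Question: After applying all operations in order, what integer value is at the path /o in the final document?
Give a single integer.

Answer: 67

Derivation:
After op 1 (replace /q 11): {"ja":71,"q":11,"v":99}
After op 2 (remove /q): {"ja":71,"v":99}
After op 3 (add /q 48): {"ja":71,"q":48,"v":99}
After op 4 (add /zx 17): {"ja":71,"q":48,"v":99,"zx":17}
After op 5 (replace /v 30): {"ja":71,"q":48,"v":30,"zx":17}
After op 6 (remove /ja): {"q":48,"v":30,"zx":17}
After op 7 (add /q 55): {"q":55,"v":30,"zx":17}
After op 8 (replace /zx 35): {"q":55,"v":30,"zx":35}
After op 9 (add /o 63): {"o":63,"q":55,"v":30,"zx":35}
After op 10 (remove /v): {"o":63,"q":55,"zx":35}
After op 11 (remove /zx): {"o":63,"q":55}
After op 12 (replace /o 22): {"o":22,"q":55}
After op 13 (remove /q): {"o":22}
After op 14 (add /o 37): {"o":37}
After op 15 (replace /o 67): {"o":67}
Value at /o: 67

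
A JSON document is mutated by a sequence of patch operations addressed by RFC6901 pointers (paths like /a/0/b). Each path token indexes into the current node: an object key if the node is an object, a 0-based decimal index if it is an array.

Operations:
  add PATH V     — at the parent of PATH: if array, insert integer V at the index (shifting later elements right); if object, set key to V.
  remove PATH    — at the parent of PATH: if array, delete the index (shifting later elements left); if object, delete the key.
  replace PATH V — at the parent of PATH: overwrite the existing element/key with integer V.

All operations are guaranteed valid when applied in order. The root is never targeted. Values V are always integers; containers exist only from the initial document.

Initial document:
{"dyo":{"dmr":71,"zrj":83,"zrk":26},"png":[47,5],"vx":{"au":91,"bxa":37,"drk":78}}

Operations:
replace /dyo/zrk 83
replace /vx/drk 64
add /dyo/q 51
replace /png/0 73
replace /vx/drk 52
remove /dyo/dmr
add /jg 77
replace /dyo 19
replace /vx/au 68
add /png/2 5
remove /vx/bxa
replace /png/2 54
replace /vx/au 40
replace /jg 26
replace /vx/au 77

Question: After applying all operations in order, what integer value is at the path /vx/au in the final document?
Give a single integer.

Answer: 77

Derivation:
After op 1 (replace /dyo/zrk 83): {"dyo":{"dmr":71,"zrj":83,"zrk":83},"png":[47,5],"vx":{"au":91,"bxa":37,"drk":78}}
After op 2 (replace /vx/drk 64): {"dyo":{"dmr":71,"zrj":83,"zrk":83},"png":[47,5],"vx":{"au":91,"bxa":37,"drk":64}}
After op 3 (add /dyo/q 51): {"dyo":{"dmr":71,"q":51,"zrj":83,"zrk":83},"png":[47,5],"vx":{"au":91,"bxa":37,"drk":64}}
After op 4 (replace /png/0 73): {"dyo":{"dmr":71,"q":51,"zrj":83,"zrk":83},"png":[73,5],"vx":{"au":91,"bxa":37,"drk":64}}
After op 5 (replace /vx/drk 52): {"dyo":{"dmr":71,"q":51,"zrj":83,"zrk":83},"png":[73,5],"vx":{"au":91,"bxa":37,"drk":52}}
After op 6 (remove /dyo/dmr): {"dyo":{"q":51,"zrj":83,"zrk":83},"png":[73,5],"vx":{"au":91,"bxa":37,"drk":52}}
After op 7 (add /jg 77): {"dyo":{"q":51,"zrj":83,"zrk":83},"jg":77,"png":[73,5],"vx":{"au":91,"bxa":37,"drk":52}}
After op 8 (replace /dyo 19): {"dyo":19,"jg":77,"png":[73,5],"vx":{"au":91,"bxa":37,"drk":52}}
After op 9 (replace /vx/au 68): {"dyo":19,"jg":77,"png":[73,5],"vx":{"au":68,"bxa":37,"drk":52}}
After op 10 (add /png/2 5): {"dyo":19,"jg":77,"png":[73,5,5],"vx":{"au":68,"bxa":37,"drk":52}}
After op 11 (remove /vx/bxa): {"dyo":19,"jg":77,"png":[73,5,5],"vx":{"au":68,"drk":52}}
After op 12 (replace /png/2 54): {"dyo":19,"jg":77,"png":[73,5,54],"vx":{"au":68,"drk":52}}
After op 13 (replace /vx/au 40): {"dyo":19,"jg":77,"png":[73,5,54],"vx":{"au":40,"drk":52}}
After op 14 (replace /jg 26): {"dyo":19,"jg":26,"png":[73,5,54],"vx":{"au":40,"drk":52}}
After op 15 (replace /vx/au 77): {"dyo":19,"jg":26,"png":[73,5,54],"vx":{"au":77,"drk":52}}
Value at /vx/au: 77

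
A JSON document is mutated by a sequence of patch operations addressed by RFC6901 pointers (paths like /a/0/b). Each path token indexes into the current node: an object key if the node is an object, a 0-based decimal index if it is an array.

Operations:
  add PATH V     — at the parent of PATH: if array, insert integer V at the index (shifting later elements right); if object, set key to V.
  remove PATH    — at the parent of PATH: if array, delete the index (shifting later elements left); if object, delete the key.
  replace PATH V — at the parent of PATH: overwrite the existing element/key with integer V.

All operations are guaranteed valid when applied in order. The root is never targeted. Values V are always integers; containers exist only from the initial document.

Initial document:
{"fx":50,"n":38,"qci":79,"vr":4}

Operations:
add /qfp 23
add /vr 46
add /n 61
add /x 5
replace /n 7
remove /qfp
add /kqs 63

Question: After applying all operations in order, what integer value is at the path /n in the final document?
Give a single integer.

After op 1 (add /qfp 23): {"fx":50,"n":38,"qci":79,"qfp":23,"vr":4}
After op 2 (add /vr 46): {"fx":50,"n":38,"qci":79,"qfp":23,"vr":46}
After op 3 (add /n 61): {"fx":50,"n":61,"qci":79,"qfp":23,"vr":46}
After op 4 (add /x 5): {"fx":50,"n":61,"qci":79,"qfp":23,"vr":46,"x":5}
After op 5 (replace /n 7): {"fx":50,"n":7,"qci":79,"qfp":23,"vr":46,"x":5}
After op 6 (remove /qfp): {"fx":50,"n":7,"qci":79,"vr":46,"x":5}
After op 7 (add /kqs 63): {"fx":50,"kqs":63,"n":7,"qci":79,"vr":46,"x":5}
Value at /n: 7

Answer: 7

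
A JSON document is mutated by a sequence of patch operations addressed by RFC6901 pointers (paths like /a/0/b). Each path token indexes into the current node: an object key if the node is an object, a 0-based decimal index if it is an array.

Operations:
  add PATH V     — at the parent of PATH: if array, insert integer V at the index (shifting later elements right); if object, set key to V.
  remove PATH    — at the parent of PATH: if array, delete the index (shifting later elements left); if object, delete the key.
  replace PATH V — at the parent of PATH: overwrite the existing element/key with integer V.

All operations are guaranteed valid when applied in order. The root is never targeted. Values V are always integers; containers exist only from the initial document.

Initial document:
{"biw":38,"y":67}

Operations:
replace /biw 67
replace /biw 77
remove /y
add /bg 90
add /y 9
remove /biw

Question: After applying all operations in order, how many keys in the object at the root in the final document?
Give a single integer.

After op 1 (replace /biw 67): {"biw":67,"y":67}
After op 2 (replace /biw 77): {"biw":77,"y":67}
After op 3 (remove /y): {"biw":77}
After op 4 (add /bg 90): {"bg":90,"biw":77}
After op 5 (add /y 9): {"bg":90,"biw":77,"y":9}
After op 6 (remove /biw): {"bg":90,"y":9}
Size at the root: 2

Answer: 2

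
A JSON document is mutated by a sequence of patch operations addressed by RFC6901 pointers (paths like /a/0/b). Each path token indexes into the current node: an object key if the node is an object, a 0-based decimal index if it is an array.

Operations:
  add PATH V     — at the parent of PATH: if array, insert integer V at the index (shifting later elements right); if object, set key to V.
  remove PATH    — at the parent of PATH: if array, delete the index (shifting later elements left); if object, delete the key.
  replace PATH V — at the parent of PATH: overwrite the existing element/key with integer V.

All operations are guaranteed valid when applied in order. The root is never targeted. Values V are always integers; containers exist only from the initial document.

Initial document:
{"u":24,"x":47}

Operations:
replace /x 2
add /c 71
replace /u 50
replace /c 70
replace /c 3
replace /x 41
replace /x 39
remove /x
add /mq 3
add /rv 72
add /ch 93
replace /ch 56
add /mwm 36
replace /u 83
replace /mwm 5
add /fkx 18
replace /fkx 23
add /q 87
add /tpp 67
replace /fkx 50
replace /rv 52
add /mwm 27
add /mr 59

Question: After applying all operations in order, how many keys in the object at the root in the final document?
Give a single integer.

Answer: 10

Derivation:
After op 1 (replace /x 2): {"u":24,"x":2}
After op 2 (add /c 71): {"c":71,"u":24,"x":2}
After op 3 (replace /u 50): {"c":71,"u":50,"x":2}
After op 4 (replace /c 70): {"c":70,"u":50,"x":2}
After op 5 (replace /c 3): {"c":3,"u":50,"x":2}
After op 6 (replace /x 41): {"c":3,"u":50,"x":41}
After op 7 (replace /x 39): {"c":3,"u":50,"x":39}
After op 8 (remove /x): {"c":3,"u":50}
After op 9 (add /mq 3): {"c":3,"mq":3,"u":50}
After op 10 (add /rv 72): {"c":3,"mq":3,"rv":72,"u":50}
After op 11 (add /ch 93): {"c":3,"ch":93,"mq":3,"rv":72,"u":50}
After op 12 (replace /ch 56): {"c":3,"ch":56,"mq":3,"rv":72,"u":50}
After op 13 (add /mwm 36): {"c":3,"ch":56,"mq":3,"mwm":36,"rv":72,"u":50}
After op 14 (replace /u 83): {"c":3,"ch":56,"mq":3,"mwm":36,"rv":72,"u":83}
After op 15 (replace /mwm 5): {"c":3,"ch":56,"mq":3,"mwm":5,"rv":72,"u":83}
After op 16 (add /fkx 18): {"c":3,"ch":56,"fkx":18,"mq":3,"mwm":5,"rv":72,"u":83}
After op 17 (replace /fkx 23): {"c":3,"ch":56,"fkx":23,"mq":3,"mwm":5,"rv":72,"u":83}
After op 18 (add /q 87): {"c":3,"ch":56,"fkx":23,"mq":3,"mwm":5,"q":87,"rv":72,"u":83}
After op 19 (add /tpp 67): {"c":3,"ch":56,"fkx":23,"mq":3,"mwm":5,"q":87,"rv":72,"tpp":67,"u":83}
After op 20 (replace /fkx 50): {"c":3,"ch":56,"fkx":50,"mq":3,"mwm":5,"q":87,"rv":72,"tpp":67,"u":83}
After op 21 (replace /rv 52): {"c":3,"ch":56,"fkx":50,"mq":3,"mwm":5,"q":87,"rv":52,"tpp":67,"u":83}
After op 22 (add /mwm 27): {"c":3,"ch":56,"fkx":50,"mq":3,"mwm":27,"q":87,"rv":52,"tpp":67,"u":83}
After op 23 (add /mr 59): {"c":3,"ch":56,"fkx":50,"mq":3,"mr":59,"mwm":27,"q":87,"rv":52,"tpp":67,"u":83}
Size at the root: 10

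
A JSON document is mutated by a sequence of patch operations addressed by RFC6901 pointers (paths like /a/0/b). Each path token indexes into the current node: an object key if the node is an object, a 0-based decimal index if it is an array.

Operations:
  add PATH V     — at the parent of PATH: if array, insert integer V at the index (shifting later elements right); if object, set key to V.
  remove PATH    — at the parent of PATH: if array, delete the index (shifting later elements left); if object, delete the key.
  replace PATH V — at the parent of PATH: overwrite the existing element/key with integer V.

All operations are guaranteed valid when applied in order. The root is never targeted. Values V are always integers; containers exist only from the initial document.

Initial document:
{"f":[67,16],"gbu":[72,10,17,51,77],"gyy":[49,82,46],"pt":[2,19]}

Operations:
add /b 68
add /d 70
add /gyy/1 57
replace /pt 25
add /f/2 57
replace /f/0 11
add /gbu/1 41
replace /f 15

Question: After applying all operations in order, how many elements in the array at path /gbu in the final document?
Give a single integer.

After op 1 (add /b 68): {"b":68,"f":[67,16],"gbu":[72,10,17,51,77],"gyy":[49,82,46],"pt":[2,19]}
After op 2 (add /d 70): {"b":68,"d":70,"f":[67,16],"gbu":[72,10,17,51,77],"gyy":[49,82,46],"pt":[2,19]}
After op 3 (add /gyy/1 57): {"b":68,"d":70,"f":[67,16],"gbu":[72,10,17,51,77],"gyy":[49,57,82,46],"pt":[2,19]}
After op 4 (replace /pt 25): {"b":68,"d":70,"f":[67,16],"gbu":[72,10,17,51,77],"gyy":[49,57,82,46],"pt":25}
After op 5 (add /f/2 57): {"b":68,"d":70,"f":[67,16,57],"gbu":[72,10,17,51,77],"gyy":[49,57,82,46],"pt":25}
After op 6 (replace /f/0 11): {"b":68,"d":70,"f":[11,16,57],"gbu":[72,10,17,51,77],"gyy":[49,57,82,46],"pt":25}
After op 7 (add /gbu/1 41): {"b":68,"d":70,"f":[11,16,57],"gbu":[72,41,10,17,51,77],"gyy":[49,57,82,46],"pt":25}
After op 8 (replace /f 15): {"b":68,"d":70,"f":15,"gbu":[72,41,10,17,51,77],"gyy":[49,57,82,46],"pt":25}
Size at path /gbu: 6

Answer: 6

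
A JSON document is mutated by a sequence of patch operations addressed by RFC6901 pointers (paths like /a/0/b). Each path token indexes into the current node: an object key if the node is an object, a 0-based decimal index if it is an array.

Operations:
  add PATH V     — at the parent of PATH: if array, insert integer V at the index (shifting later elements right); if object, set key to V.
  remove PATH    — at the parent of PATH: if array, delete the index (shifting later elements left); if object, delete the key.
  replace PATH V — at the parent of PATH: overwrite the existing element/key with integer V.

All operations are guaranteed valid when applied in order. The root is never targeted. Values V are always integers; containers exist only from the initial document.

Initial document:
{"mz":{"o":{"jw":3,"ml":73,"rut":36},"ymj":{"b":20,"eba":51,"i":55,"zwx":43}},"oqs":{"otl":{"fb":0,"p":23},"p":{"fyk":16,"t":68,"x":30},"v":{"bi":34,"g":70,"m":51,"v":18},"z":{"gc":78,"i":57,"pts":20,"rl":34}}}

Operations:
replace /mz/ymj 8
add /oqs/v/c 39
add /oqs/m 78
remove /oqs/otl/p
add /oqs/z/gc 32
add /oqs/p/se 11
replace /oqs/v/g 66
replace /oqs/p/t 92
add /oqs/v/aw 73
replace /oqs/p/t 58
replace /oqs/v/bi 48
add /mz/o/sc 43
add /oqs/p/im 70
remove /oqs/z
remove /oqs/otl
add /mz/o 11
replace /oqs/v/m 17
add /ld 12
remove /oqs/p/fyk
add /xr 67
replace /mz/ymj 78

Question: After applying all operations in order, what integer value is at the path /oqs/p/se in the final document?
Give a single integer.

Answer: 11

Derivation:
After op 1 (replace /mz/ymj 8): {"mz":{"o":{"jw":3,"ml":73,"rut":36},"ymj":8},"oqs":{"otl":{"fb":0,"p":23},"p":{"fyk":16,"t":68,"x":30},"v":{"bi":34,"g":70,"m":51,"v":18},"z":{"gc":78,"i":57,"pts":20,"rl":34}}}
After op 2 (add /oqs/v/c 39): {"mz":{"o":{"jw":3,"ml":73,"rut":36},"ymj":8},"oqs":{"otl":{"fb":0,"p":23},"p":{"fyk":16,"t":68,"x":30},"v":{"bi":34,"c":39,"g":70,"m":51,"v":18},"z":{"gc":78,"i":57,"pts":20,"rl":34}}}
After op 3 (add /oqs/m 78): {"mz":{"o":{"jw":3,"ml":73,"rut":36},"ymj":8},"oqs":{"m":78,"otl":{"fb":0,"p":23},"p":{"fyk":16,"t":68,"x":30},"v":{"bi":34,"c":39,"g":70,"m":51,"v":18},"z":{"gc":78,"i":57,"pts":20,"rl":34}}}
After op 4 (remove /oqs/otl/p): {"mz":{"o":{"jw":3,"ml":73,"rut":36},"ymj":8},"oqs":{"m":78,"otl":{"fb":0},"p":{"fyk":16,"t":68,"x":30},"v":{"bi":34,"c":39,"g":70,"m":51,"v":18},"z":{"gc":78,"i":57,"pts":20,"rl":34}}}
After op 5 (add /oqs/z/gc 32): {"mz":{"o":{"jw":3,"ml":73,"rut":36},"ymj":8},"oqs":{"m":78,"otl":{"fb":0},"p":{"fyk":16,"t":68,"x":30},"v":{"bi":34,"c":39,"g":70,"m":51,"v":18},"z":{"gc":32,"i":57,"pts":20,"rl":34}}}
After op 6 (add /oqs/p/se 11): {"mz":{"o":{"jw":3,"ml":73,"rut":36},"ymj":8},"oqs":{"m":78,"otl":{"fb":0},"p":{"fyk":16,"se":11,"t":68,"x":30},"v":{"bi":34,"c":39,"g":70,"m":51,"v":18},"z":{"gc":32,"i":57,"pts":20,"rl":34}}}
After op 7 (replace /oqs/v/g 66): {"mz":{"o":{"jw":3,"ml":73,"rut":36},"ymj":8},"oqs":{"m":78,"otl":{"fb":0},"p":{"fyk":16,"se":11,"t":68,"x":30},"v":{"bi":34,"c":39,"g":66,"m":51,"v":18},"z":{"gc":32,"i":57,"pts":20,"rl":34}}}
After op 8 (replace /oqs/p/t 92): {"mz":{"o":{"jw":3,"ml":73,"rut":36},"ymj":8},"oqs":{"m":78,"otl":{"fb":0},"p":{"fyk":16,"se":11,"t":92,"x":30},"v":{"bi":34,"c":39,"g":66,"m":51,"v":18},"z":{"gc":32,"i":57,"pts":20,"rl":34}}}
After op 9 (add /oqs/v/aw 73): {"mz":{"o":{"jw":3,"ml":73,"rut":36},"ymj":8},"oqs":{"m":78,"otl":{"fb":0},"p":{"fyk":16,"se":11,"t":92,"x":30},"v":{"aw":73,"bi":34,"c":39,"g":66,"m":51,"v":18},"z":{"gc":32,"i":57,"pts":20,"rl":34}}}
After op 10 (replace /oqs/p/t 58): {"mz":{"o":{"jw":3,"ml":73,"rut":36},"ymj":8},"oqs":{"m":78,"otl":{"fb":0},"p":{"fyk":16,"se":11,"t":58,"x":30},"v":{"aw":73,"bi":34,"c":39,"g":66,"m":51,"v":18},"z":{"gc":32,"i":57,"pts":20,"rl":34}}}
After op 11 (replace /oqs/v/bi 48): {"mz":{"o":{"jw":3,"ml":73,"rut":36},"ymj":8},"oqs":{"m":78,"otl":{"fb":0},"p":{"fyk":16,"se":11,"t":58,"x":30},"v":{"aw":73,"bi":48,"c":39,"g":66,"m":51,"v":18},"z":{"gc":32,"i":57,"pts":20,"rl":34}}}
After op 12 (add /mz/o/sc 43): {"mz":{"o":{"jw":3,"ml":73,"rut":36,"sc":43},"ymj":8},"oqs":{"m":78,"otl":{"fb":0},"p":{"fyk":16,"se":11,"t":58,"x":30},"v":{"aw":73,"bi":48,"c":39,"g":66,"m":51,"v":18},"z":{"gc":32,"i":57,"pts":20,"rl":34}}}
After op 13 (add /oqs/p/im 70): {"mz":{"o":{"jw":3,"ml":73,"rut":36,"sc":43},"ymj":8},"oqs":{"m":78,"otl":{"fb":0},"p":{"fyk":16,"im":70,"se":11,"t":58,"x":30},"v":{"aw":73,"bi":48,"c":39,"g":66,"m":51,"v":18},"z":{"gc":32,"i":57,"pts":20,"rl":34}}}
After op 14 (remove /oqs/z): {"mz":{"o":{"jw":3,"ml":73,"rut":36,"sc":43},"ymj":8},"oqs":{"m":78,"otl":{"fb":0},"p":{"fyk":16,"im":70,"se":11,"t":58,"x":30},"v":{"aw":73,"bi":48,"c":39,"g":66,"m":51,"v":18}}}
After op 15 (remove /oqs/otl): {"mz":{"o":{"jw":3,"ml":73,"rut":36,"sc":43},"ymj":8},"oqs":{"m":78,"p":{"fyk":16,"im":70,"se":11,"t":58,"x":30},"v":{"aw":73,"bi":48,"c":39,"g":66,"m":51,"v":18}}}
After op 16 (add /mz/o 11): {"mz":{"o":11,"ymj":8},"oqs":{"m":78,"p":{"fyk":16,"im":70,"se":11,"t":58,"x":30},"v":{"aw":73,"bi":48,"c":39,"g":66,"m":51,"v":18}}}
After op 17 (replace /oqs/v/m 17): {"mz":{"o":11,"ymj":8},"oqs":{"m":78,"p":{"fyk":16,"im":70,"se":11,"t":58,"x":30},"v":{"aw":73,"bi":48,"c":39,"g":66,"m":17,"v":18}}}
After op 18 (add /ld 12): {"ld":12,"mz":{"o":11,"ymj":8},"oqs":{"m":78,"p":{"fyk":16,"im":70,"se":11,"t":58,"x":30},"v":{"aw":73,"bi":48,"c":39,"g":66,"m":17,"v":18}}}
After op 19 (remove /oqs/p/fyk): {"ld":12,"mz":{"o":11,"ymj":8},"oqs":{"m":78,"p":{"im":70,"se":11,"t":58,"x":30},"v":{"aw":73,"bi":48,"c":39,"g":66,"m":17,"v":18}}}
After op 20 (add /xr 67): {"ld":12,"mz":{"o":11,"ymj":8},"oqs":{"m":78,"p":{"im":70,"se":11,"t":58,"x":30},"v":{"aw":73,"bi":48,"c":39,"g":66,"m":17,"v":18}},"xr":67}
After op 21 (replace /mz/ymj 78): {"ld":12,"mz":{"o":11,"ymj":78},"oqs":{"m":78,"p":{"im":70,"se":11,"t":58,"x":30},"v":{"aw":73,"bi":48,"c":39,"g":66,"m":17,"v":18}},"xr":67}
Value at /oqs/p/se: 11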